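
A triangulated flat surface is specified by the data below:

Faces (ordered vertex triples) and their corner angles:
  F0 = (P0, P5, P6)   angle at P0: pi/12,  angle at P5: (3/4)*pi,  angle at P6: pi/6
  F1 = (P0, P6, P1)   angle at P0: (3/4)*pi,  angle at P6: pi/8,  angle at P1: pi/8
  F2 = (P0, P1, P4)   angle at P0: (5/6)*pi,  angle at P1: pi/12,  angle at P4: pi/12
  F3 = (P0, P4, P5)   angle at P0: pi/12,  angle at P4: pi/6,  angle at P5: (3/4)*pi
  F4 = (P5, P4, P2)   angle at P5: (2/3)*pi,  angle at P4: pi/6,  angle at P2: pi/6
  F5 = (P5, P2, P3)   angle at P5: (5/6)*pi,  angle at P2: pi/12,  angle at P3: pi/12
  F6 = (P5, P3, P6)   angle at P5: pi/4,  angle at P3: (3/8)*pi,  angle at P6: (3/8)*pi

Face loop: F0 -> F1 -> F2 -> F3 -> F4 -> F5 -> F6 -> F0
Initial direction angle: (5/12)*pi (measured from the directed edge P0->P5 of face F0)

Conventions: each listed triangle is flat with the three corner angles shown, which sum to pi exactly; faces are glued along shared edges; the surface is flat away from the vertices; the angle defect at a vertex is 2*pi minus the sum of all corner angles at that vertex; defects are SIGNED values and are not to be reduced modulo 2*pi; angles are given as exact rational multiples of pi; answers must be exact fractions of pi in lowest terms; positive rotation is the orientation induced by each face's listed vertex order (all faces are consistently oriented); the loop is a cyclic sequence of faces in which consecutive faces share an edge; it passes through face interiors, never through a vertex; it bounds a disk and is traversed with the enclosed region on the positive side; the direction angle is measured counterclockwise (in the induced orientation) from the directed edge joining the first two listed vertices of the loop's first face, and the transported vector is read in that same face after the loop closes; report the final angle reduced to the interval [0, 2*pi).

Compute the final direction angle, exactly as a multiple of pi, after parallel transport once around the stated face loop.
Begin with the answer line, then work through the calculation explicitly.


Answer: final direction angle = (17/12)*pi

enclosed vertex P0: corner angles sum to (7/4)*pi, defect = 2*pi - (7/4)*pi = pi/4
enclosed vertex P5: corner angles sum to (13/4)*pi, defect = 2*pi - (13/4)*pi = (-5/4)*pi
final direction = starting direction + enclosed defect total, reduced mod 2*pi (induced orientation)
final angle = (5/12)*pi - pi = (17/12)*pi (mod 2*pi)


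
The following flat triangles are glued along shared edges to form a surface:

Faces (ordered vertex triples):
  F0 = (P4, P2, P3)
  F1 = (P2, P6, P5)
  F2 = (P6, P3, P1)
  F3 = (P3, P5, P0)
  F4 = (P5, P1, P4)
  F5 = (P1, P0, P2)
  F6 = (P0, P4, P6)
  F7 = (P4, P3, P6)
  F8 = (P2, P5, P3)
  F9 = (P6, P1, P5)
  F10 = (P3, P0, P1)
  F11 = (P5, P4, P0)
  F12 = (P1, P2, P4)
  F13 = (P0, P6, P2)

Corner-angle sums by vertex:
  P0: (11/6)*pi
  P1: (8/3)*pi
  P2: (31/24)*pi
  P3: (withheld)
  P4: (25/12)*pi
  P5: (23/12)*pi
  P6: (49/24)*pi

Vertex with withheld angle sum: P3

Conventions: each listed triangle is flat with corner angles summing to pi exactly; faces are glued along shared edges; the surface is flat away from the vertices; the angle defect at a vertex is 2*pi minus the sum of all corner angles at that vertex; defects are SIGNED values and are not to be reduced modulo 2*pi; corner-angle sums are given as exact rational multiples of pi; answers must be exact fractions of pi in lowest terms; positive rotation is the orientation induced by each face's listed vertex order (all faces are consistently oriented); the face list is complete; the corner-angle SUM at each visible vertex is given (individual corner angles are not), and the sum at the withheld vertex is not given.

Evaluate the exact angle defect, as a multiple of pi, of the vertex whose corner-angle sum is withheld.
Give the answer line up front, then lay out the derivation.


Answer: defect(P3) = -pi/6

V = 7, E = 21, F = 14; chi = V - E + F = 0
Gauss-Bonnet: total defect = 2*pi*chi = 0; visible defects sum to pi/6


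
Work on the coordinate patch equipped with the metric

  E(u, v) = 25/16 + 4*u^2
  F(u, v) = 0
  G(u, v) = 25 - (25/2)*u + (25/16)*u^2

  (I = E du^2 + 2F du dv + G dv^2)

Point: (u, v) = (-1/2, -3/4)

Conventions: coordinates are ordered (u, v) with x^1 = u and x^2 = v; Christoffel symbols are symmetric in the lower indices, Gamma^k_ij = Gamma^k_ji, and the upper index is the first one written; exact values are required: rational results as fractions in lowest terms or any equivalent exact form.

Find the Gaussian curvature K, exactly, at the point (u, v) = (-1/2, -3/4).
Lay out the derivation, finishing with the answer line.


E = 41/16, F = 0, G = 2025/64, EG - F^2 = 83025/1024 at the point
E_u = -4, E_v = 0, F_u = 0, F_v = 0, G_u = -225/16, G_v = 0
E_vv = 0, F_uv = 0, G_uu = 25/8
Apply the Brioschi formula K = (det M1 - det M2)/(EG - F^2)^2 over the derivative matrices of E, F, G.
M1 = [[-E_vv/2 + F_uv - G_uu/2, E_u/2, F_u - E_v/2], [F_v - G_u/2, E, F], [G_v/2, F, G]] = [[-25/16, -2, 0], [225/32, 41/16, 0], [0, 0, 2025/64]]; det M1 = 5214375/16384
M2 = [[0, E_v/2, G_u/2], [E_v/2, E, F], [G_u/2, F, G]] = [[0, 0, -225/32], [0, 41/16, 0], [-225/32, 0, 2025/64]]; det M2 = -2075625/16384
det M1 - det M2 = 455625/1024; K = 455625/1024 / (83025/1024)^2 = 1024/15129

Answer: K = 1024/15129


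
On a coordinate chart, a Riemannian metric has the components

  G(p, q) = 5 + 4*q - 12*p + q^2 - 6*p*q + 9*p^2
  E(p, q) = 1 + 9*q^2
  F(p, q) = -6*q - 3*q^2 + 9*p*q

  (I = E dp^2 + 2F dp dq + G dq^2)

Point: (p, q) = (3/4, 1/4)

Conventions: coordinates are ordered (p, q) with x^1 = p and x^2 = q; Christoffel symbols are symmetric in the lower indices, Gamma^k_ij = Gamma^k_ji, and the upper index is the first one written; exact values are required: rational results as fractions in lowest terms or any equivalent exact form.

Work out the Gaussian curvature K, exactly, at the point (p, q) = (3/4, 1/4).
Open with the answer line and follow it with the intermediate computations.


Answer: K = -2304/625

E = 25/16, F = 0, G = 1, EG - F^2 = 25/16 at the point
E_p = 0, E_q = 9/2, F_p = 9/4, F_q = -3/4, G_p = 0, G_q = 0
E_qq = 18, F_pq = 9, G_pp = 18
By Brioschi, K is (det M1 - det M2) divided by (EG - F^2) squared.
M1 = [[-E_qq/2 + F_pq - G_pp/2, E_p/2, F_p - E_q/2], [F_q - G_p/2, E, F], [G_q/2, F, G]] = [[-9, 0, 0], [-3/4, 25/16, 0], [0, 0, 1]]; det M1 = -225/16
M2 = [[0, E_q/2, G_p/2], [E_q/2, E, F], [G_p/2, F, G]] = [[0, 9/4, 0], [9/4, 25/16, 0], [0, 0, 1]]; det M2 = -81/16
det M1 - det M2 = -9; K = -9 / (25/16)^2 = -2304/625


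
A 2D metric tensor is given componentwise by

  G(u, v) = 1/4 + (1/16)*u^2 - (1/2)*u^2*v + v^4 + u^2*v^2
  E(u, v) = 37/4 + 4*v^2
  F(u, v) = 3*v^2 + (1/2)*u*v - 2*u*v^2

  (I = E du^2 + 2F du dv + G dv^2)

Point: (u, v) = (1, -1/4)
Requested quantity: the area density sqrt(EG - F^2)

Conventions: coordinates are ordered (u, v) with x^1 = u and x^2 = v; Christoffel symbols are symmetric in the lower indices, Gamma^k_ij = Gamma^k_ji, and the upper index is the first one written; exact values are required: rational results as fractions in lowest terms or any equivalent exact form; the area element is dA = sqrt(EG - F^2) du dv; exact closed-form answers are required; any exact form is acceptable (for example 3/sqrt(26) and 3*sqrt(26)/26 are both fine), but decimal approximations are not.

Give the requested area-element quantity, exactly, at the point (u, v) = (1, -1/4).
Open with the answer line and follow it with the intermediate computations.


Answer: sqrt(EG - F^2) = sqrt(4898)/32

E = 19/2, F = -1/16, G = 129/256; EG - F^2 = 2449/512


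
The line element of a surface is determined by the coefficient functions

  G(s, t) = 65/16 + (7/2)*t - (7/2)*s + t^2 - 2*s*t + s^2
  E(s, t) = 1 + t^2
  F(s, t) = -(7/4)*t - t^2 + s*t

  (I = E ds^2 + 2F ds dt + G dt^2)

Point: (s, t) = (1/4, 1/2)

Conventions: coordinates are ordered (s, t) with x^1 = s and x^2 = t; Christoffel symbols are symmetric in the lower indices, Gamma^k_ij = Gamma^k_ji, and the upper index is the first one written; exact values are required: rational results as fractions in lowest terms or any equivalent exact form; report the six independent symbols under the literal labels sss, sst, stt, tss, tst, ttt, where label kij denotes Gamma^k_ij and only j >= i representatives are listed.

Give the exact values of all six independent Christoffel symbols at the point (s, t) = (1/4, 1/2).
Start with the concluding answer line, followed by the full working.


Answer: Gamma_sss = 0, Gamma_sst = 2/21, Gamma_stt = -2/21, Gamma_tss = 0, Gamma_tst = -8/21, Gamma_ttt = 8/21

E = 5/4, F = -1, G = 5 at the point
E_s = 0, E_t = 1, F_s = 1/2, F_t = -5/2, G_s = -4, G_t = 4
EG - F^2 = 21/4;  g^inv = (4/21) * [[5, 1], [1, 5/4]]
first-kind symbols [ij,l] = (1/2)(d_i g_jl + d_j g_il - d_l g_ij): [ss,s] = E_s/2 = 0, [ss,t] = F_s - E_t/2 = 0, [st,s] = E_t/2 = 1/2, [st,t] = G_s/2 = -2, [tt,s] = F_t - G_s/2 = -1/2, [tt,t] = G_t/2 = 2
Gamma^s_ij = (G*[ij,s] - F*[ij,t])/(EG - F^2), Gamma^t_ij = (E*[ij,t] - F*[ij,s])/(EG - F^2)


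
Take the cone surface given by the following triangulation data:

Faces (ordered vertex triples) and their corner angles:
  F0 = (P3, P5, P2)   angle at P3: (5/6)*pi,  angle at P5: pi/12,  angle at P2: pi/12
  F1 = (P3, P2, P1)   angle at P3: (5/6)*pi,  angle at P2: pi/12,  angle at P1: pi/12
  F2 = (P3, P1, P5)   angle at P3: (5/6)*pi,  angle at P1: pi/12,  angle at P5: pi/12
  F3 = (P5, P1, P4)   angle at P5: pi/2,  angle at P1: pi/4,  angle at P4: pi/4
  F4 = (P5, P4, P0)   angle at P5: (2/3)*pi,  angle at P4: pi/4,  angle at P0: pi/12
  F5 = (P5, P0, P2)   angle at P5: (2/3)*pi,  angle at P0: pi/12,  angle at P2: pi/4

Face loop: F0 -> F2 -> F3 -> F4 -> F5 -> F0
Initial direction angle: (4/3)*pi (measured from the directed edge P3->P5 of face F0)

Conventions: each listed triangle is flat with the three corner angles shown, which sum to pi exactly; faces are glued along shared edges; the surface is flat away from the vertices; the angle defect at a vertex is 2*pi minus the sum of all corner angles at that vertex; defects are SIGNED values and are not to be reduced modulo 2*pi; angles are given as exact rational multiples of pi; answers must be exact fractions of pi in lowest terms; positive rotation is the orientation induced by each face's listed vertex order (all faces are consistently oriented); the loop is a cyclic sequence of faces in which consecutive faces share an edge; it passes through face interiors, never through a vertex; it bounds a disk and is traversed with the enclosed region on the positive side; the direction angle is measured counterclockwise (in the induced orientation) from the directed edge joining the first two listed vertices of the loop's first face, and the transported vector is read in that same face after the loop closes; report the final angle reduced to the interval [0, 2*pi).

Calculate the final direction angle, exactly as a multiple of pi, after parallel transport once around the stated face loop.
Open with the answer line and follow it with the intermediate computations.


Answer: final direction angle = (4/3)*pi

enclosed vertex P5: corner angles sum to 2*pi, defect = 2*pi - 2*pi = 0
the rotation equals the total enclosed defect, so the final angle is initial + defects (mod 2*pi)
final angle = (4/3)*pi + 0 = (4/3)*pi (mod 2*pi)


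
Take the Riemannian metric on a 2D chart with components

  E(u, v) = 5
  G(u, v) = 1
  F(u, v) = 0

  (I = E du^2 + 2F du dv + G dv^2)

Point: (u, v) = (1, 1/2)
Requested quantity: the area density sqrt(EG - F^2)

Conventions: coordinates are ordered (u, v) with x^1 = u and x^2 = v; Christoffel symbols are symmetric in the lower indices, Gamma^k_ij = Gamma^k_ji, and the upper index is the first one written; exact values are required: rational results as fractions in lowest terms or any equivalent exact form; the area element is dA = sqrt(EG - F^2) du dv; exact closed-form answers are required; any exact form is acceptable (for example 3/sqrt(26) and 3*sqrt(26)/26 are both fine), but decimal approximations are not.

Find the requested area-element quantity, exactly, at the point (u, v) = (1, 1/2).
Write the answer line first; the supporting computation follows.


Answer: sqrt(EG - F^2) = sqrt(5)

E = 5, F = 0, G = 1; EG - F^2 = 5


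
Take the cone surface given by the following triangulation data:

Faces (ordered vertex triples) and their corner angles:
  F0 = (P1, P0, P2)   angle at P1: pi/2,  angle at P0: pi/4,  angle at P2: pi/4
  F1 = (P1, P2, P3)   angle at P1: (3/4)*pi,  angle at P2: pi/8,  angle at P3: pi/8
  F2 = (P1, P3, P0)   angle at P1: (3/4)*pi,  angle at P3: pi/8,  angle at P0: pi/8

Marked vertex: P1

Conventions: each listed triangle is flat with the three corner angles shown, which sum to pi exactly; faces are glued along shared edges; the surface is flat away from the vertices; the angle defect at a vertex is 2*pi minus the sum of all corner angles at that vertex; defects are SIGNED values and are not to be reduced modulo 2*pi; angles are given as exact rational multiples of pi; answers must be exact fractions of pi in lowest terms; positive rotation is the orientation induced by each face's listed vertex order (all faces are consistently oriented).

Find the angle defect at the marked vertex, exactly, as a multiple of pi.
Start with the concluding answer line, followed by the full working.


Answer: defect(P1) = 0

Sum of corner angles at P1: 2*pi
defect = 2*pi - 2*pi


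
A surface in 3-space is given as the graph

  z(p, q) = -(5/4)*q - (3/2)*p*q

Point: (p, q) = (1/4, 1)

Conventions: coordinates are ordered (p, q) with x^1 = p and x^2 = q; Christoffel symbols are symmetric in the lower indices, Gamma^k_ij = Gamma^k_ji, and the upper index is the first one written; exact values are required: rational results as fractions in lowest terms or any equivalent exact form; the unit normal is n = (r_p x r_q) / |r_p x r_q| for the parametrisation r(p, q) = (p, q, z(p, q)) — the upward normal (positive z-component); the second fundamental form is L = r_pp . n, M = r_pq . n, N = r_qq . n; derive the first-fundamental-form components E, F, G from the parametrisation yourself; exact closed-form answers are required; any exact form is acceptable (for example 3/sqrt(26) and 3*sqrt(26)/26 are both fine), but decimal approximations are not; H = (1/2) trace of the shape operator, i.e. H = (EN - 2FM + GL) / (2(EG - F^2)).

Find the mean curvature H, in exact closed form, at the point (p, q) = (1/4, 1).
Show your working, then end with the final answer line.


z_p = -3/2, z_q = -13/8, z_pp = 0, z_pq = -3/2, z_qq = 0
E = 13/4, F = 39/16, G = 233/64; answer radicand W^2 = 377/64
unnormalised second-form numerators: l = 0, m = -3/2, n = 0; L = l/sqrt(377/64), and similarly M = m/sqrt(W^2), N = n/sqrt(W^2)
H = (E*n - 2*F*m + G*l) / (2*(EG - F^2)*sqrt(W^2)); E*n - 2*F*m + G*l = 117/16, EG - F^2 = 377/64, so H = (18/29)/sqrt(377/64)

Answer: H = 144*sqrt(377)/10933


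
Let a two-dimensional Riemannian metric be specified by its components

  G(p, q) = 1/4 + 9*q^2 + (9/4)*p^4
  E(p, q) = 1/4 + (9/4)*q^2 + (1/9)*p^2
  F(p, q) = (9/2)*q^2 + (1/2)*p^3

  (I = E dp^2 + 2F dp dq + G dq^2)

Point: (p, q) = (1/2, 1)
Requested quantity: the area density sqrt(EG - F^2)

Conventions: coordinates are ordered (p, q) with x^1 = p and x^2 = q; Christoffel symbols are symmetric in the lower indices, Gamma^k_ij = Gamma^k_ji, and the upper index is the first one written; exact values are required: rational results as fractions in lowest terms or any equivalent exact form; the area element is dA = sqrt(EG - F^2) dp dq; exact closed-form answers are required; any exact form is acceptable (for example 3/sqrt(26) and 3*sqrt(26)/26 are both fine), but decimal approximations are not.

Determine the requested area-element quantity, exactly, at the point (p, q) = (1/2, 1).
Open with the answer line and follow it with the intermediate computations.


Answer: sqrt(EG - F^2) = sqrt(6730)/48

E = 91/36, F = 73/16, G = 601/64; EG - F^2 = 3365/1152


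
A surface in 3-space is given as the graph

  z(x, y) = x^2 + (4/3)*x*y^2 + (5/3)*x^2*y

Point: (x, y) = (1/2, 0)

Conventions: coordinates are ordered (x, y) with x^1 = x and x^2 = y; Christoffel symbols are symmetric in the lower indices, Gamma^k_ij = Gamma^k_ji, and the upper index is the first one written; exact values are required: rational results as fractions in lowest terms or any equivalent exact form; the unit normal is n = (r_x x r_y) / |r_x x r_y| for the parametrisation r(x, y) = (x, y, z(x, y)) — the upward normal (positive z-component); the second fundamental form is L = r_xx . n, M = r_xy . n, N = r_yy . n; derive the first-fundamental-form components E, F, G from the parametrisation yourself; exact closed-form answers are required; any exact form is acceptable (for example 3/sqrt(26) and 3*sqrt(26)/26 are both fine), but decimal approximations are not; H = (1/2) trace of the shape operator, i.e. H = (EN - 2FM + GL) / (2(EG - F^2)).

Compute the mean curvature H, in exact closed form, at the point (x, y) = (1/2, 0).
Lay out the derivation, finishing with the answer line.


z_x = 1, z_y = 5/12, z_xx = 2, z_xy = 5/3, z_yy = 4/3
E = 2, F = 5/12, G = 169/144; answer radicand W^2 = 313/144
unnormalised second-form numerators: l = 2, m = 5/3, n = 4/3; L = l/sqrt(313/144), and similarly M = m/sqrt(W^2), N = n/sqrt(W^2)
H = (E*n - 2*F*m + G*l) / (2*(EG - F^2)*sqrt(W^2)); E*n - 2*F*m + G*l = 29/8, EG - F^2 = 313/144, so H = (261/313)/sqrt(313/144)

Answer: H = 3132*sqrt(313)/97969


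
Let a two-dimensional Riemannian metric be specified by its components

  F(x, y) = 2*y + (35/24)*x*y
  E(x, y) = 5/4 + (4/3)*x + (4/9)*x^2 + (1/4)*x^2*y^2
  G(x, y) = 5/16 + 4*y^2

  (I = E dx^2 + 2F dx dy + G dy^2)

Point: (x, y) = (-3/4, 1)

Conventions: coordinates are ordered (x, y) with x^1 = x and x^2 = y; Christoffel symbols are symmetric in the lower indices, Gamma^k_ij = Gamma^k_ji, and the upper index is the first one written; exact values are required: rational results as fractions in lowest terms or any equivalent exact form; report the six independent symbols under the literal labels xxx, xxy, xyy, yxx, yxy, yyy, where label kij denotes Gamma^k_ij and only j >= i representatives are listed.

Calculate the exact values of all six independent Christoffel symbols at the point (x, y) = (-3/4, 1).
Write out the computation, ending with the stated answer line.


E = 41/64, F = 29/32, G = 69/16 at the point
E_x = 7/24, E_y = 9/32, F_x = 35/24, F_y = 29/32, G_x = 0, G_y = 8
EG - F^2 = 497/256;  g^inv = (256/497) * [[69/16, -29/32], [-29/32, 41/64]]
first-kind symbols [ij,l] = (1/2)(d_i g_jl + d_j g_il - d_l g_ij): [xx,x] = E_x/2 = 7/48, [xx,y] = F_x - E_y/2 = 253/192, [xy,x] = E_y/2 = 9/64, [xy,y] = G_x/2 = 0, [yy,x] = F_y - G_x/2 = 29/32, [yy,y] = G_y/2 = 4
Gamma^x_ij = (G*[ij,x] - F*[ij,y])/(EG - F^2), Gamma^y_ij = (E*[ij,y] - F*[ij,x])/(EG - F^2)

Answer: Gamma_xxx = -3473/11928, Gamma_xxy = 621/1988, Gamma_xyy = 145/994, Gamma_yxx = 8749/23856, Gamma_yxy = -261/3976, Gamma_yyy = 1783/1988


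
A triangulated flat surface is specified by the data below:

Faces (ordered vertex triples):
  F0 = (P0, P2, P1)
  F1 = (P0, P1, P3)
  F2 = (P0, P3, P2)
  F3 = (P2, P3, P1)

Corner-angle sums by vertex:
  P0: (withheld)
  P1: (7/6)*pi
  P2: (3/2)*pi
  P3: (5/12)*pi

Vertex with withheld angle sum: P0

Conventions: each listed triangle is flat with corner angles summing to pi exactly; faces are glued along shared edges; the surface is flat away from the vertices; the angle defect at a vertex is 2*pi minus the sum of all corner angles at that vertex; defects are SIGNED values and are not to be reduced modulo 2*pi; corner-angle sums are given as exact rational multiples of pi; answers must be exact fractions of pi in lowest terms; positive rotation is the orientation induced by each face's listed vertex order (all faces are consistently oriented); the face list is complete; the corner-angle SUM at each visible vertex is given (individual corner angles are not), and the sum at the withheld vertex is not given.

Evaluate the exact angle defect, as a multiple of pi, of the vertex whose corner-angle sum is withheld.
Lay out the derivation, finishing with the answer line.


V = 4, E = 6, F = 4; chi = V - E + F = 2
Gauss-Bonnet: total defect = 2*pi*chi = 4*pi; visible defects sum to (35/12)*pi

Answer: defect(P0) = (13/12)*pi


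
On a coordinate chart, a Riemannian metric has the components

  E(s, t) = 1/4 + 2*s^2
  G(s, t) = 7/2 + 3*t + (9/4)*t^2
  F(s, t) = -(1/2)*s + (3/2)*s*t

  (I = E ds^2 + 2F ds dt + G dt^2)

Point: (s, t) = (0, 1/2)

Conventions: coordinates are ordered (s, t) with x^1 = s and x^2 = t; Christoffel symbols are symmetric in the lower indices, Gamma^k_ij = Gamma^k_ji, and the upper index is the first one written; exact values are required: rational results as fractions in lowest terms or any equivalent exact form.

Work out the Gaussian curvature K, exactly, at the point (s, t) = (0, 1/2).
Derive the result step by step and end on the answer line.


E = 1/4, F = 0, G = 89/16, EG - F^2 = 89/64 at the point
E_s = 0, E_t = 0, F_s = 1/4, F_t = 0, G_s = 0, G_t = 21/4
E_tt = 0, F_st = 3/2, G_ss = 0
Evaluate Brioschi's two determinant matrices M1, M2 and divide by (EG - F^2)^2.
M1 = [[-E_tt/2 + F_st - G_ss/2, E_s/2, F_s - E_t/2], [F_t - G_s/2, E, F], [G_t/2, F, G]] = [[3/2, 0, 1/4], [0, 1/4, 0], [21/8, 0, 89/16]]; det M1 = 123/64
M2 = [[0, E_t/2, G_s/2], [E_t/2, E, F], [G_s/2, F, G]] = [[0, 0, 0], [0, 1/4, 0], [0, 0, 89/16]]; det M2 = 0
det M1 - det M2 = 123/64; K = 123/64 / (89/64)^2 = 7872/7921

Answer: K = 7872/7921


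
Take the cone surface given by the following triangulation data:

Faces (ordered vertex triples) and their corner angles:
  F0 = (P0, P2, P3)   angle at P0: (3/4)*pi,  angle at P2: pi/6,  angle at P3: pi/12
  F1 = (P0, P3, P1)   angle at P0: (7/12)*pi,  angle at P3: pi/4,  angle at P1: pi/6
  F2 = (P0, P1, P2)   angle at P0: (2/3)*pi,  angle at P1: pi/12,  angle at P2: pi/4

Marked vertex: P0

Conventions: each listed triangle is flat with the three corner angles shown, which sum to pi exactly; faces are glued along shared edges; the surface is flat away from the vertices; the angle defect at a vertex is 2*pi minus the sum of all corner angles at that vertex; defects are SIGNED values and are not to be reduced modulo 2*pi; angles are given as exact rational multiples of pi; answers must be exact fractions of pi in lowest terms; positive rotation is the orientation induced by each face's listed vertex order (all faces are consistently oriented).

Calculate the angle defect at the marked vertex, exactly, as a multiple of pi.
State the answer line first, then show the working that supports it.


Answer: defect(P0) = 0

Sum of corner angles at P0: 2*pi
defect = 2*pi - 2*pi


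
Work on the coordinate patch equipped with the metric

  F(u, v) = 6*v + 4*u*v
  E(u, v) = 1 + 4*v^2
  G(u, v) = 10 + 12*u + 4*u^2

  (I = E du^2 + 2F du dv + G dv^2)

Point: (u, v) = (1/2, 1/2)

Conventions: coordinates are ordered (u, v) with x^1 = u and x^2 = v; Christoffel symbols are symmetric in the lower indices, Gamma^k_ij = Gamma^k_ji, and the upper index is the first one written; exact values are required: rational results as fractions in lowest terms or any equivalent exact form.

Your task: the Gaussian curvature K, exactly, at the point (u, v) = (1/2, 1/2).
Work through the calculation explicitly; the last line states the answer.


E = 2, F = 4, G = 17, EG - F^2 = 18 at the point
E_u = 0, E_v = 4, F_u = 2, F_v = 8, G_u = 16, G_v = 0
E_vv = 8, F_uv = 4, G_uu = 8
The intrinsic route: Brioschi's K = (det M1 - det M2)/(EG - F^2)^2.
M1 = [[-E_vv/2 + F_uv - G_uu/2, E_u/2, F_u - E_v/2], [F_v - G_u/2, E, F], [G_v/2, F, G]] = [[-4, 0, 0], [0, 2, 4], [0, 4, 17]]; det M1 = -72
M2 = [[0, E_v/2, G_u/2], [E_v/2, E, F], [G_u/2, F, G]] = [[0, 2, 8], [2, 2, 4], [8, 4, 17]]; det M2 = -68
det M1 - det M2 = -4; K = -4 / (18)^2 = -1/81

Answer: K = -1/81


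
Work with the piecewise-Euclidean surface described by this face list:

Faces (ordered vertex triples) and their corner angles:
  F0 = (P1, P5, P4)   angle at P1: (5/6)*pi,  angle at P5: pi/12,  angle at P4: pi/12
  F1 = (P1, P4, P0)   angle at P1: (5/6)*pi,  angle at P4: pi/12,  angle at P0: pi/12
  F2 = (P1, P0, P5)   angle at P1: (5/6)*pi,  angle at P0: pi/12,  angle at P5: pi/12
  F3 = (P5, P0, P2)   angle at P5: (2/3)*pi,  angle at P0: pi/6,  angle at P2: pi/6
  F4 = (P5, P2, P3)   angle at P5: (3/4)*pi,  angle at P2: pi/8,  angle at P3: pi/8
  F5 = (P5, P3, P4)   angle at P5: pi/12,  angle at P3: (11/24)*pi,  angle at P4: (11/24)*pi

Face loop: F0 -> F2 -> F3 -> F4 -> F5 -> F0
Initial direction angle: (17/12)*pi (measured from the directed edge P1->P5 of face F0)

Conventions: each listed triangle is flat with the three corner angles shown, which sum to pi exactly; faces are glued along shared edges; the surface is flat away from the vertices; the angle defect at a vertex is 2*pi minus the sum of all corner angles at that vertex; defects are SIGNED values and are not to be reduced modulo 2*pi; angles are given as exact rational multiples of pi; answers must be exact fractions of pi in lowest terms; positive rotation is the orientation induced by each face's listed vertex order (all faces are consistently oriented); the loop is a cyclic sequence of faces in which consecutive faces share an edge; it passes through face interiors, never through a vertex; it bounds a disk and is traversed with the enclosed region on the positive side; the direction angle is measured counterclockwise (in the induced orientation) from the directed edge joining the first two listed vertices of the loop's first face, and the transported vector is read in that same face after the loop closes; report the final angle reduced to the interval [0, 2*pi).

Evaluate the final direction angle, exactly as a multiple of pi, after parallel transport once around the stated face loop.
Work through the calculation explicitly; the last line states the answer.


enclosed vertex P5: corner angles sum to (5/3)*pi, defect = 2*pi - (5/3)*pi = pi/3
transport around the loop rotates by the sum of enclosed defects; add to the initial angle mod 2*pi
final angle = (17/12)*pi + pi/3 = (7/4)*pi (mod 2*pi)

Answer: final direction angle = (7/4)*pi


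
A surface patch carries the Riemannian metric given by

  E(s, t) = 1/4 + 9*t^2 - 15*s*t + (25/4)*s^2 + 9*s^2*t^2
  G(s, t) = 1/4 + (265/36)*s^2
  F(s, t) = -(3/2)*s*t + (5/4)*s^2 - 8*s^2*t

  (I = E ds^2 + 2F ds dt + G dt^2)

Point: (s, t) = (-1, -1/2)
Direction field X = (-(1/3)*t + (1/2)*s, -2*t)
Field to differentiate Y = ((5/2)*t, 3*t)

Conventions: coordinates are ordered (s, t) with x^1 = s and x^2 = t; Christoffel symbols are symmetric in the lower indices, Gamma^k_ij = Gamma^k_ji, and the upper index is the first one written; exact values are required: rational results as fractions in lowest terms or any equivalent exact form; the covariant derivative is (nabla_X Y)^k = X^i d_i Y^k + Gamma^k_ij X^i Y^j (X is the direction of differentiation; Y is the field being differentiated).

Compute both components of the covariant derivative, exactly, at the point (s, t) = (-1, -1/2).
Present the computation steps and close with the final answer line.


E = 7/2, F = 9/2, G = 137/18 at the point
E_s = -19/2, E_t = -3, F_s = -39/4, F_t = -13/2, G_s = -265/18, G_t = 0
EG - F^2 = 115/18;  g^inv = (18/115) * [[137/18, -9/2], [-9/2, 7/2]]
first-kind symbols [ij,l] = (1/2)(d_i g_jl + d_j g_il - d_l g_ij): [ss,s] = E_s/2 = -19/4, [ss,t] = F_s - E_t/2 = -33/4, [st,s] = E_t/2 = -3/2, [st,t] = G_s/2 = -265/36, [tt,s] = F_t - G_s/2 = 31/36, [tt,t] = G_t/2 = 0
Gamma^s_ij = (G*[ij,s] - F*[ij,t])/(EG - F^2), Gamma^t_ij = (E*[ij,t] - F*[ij,s])/(EG - F^2)
Gamma_sss = 7/46, Gamma_sst = 1563/460, Gamma_stt = 4247/4140, Gamma_tss = -27/23, Gamma_tst = -1369/460, Gamma_ttt = -279/460
X = (-1/3, 1), Y = (-5/4, -3/2) at the point

Answer: (nabla_X Y)^s = -8411/5520, (nabla_X Y)^t = 10401/1840


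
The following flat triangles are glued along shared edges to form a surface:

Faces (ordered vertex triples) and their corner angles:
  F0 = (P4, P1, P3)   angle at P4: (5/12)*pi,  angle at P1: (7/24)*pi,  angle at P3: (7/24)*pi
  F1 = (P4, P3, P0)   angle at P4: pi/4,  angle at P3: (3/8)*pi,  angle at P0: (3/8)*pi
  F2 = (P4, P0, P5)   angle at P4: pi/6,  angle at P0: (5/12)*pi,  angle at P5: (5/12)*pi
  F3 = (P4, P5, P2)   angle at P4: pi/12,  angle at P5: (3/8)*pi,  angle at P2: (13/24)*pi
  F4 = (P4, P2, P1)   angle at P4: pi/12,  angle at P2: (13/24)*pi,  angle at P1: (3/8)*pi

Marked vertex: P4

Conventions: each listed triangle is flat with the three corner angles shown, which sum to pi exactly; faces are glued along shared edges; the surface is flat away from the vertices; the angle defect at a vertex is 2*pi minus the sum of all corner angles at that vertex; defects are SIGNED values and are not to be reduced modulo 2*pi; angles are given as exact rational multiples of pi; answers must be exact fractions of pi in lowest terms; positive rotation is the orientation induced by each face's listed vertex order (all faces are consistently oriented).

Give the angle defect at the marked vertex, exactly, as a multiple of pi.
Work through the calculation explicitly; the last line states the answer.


Sum of corner angles at P4: pi
defect = 2*pi - pi

Answer: defect(P4) = pi


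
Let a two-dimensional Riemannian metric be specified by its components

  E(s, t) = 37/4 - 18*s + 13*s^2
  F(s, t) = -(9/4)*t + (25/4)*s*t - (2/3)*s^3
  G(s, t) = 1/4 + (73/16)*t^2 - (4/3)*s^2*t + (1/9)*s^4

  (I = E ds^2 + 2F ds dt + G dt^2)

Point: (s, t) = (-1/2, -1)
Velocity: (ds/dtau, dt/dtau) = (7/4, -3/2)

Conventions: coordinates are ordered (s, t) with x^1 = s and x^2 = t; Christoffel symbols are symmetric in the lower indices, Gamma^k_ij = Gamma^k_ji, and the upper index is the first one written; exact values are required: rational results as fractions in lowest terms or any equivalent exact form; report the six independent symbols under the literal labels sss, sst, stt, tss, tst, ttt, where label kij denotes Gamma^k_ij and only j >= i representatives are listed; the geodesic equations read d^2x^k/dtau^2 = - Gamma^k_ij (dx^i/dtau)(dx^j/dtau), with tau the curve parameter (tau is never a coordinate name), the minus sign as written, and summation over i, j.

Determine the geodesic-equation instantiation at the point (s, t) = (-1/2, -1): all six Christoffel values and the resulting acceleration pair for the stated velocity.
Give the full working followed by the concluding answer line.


E = 43/2, F = 131/24, G = 371/72 at the point
E_s = -31, E_t = 0, F_s = -27/4, F_t = -43/8, G_s = -25/18, G_t = -227/24
EG - F^2 = 46651/576;  g^inv = (576/46651) * [[371/72, -131/24], [-131/24, 43/2]]
first-kind symbols [ij,l] = (1/2)(d_i g_jl + d_j g_il - d_l g_ij): [ss,s] = E_s/2 = -31/2, [ss,t] = F_s - E_t/2 = -27/4, [st,s] = E_t/2 = 0, [st,t] = G_s/2 = -25/36, [tt,s] = F_t - G_s/2 = -337/72, [tt,t] = G_t/2 = -227/48
Gamma^s_ij = (G*[ij,s] - F*[ij,t])/(EG - F^2), Gamma^t_ij = (E*[ij,t] - F*[ij,s])/(EG - F^2)
Gamma_sss = -24782/46651, Gamma_sst = 6550/139953, Gamma_stt = 17579/839718, Gamma_tss = -34860/46651, Gamma_tst = -8600/46651, Gamma_ttt = -131551/139953
d^2s/dtau^2 = -(Gamma_sss*(7/4)^2 + 2*Gamma_sst*(7/4)*(-3/2) + Gamma_stt*(-3/2)^2) = 85160/46651
d^2t/dtau^2 = -(Gamma_tss*(7/4)^2 + 2*Gamma_tst*(7/4)*(-3/2) + Gamma_ttt*(-3/2)^2) = 160272/46651

Answer: Gamma_sss = -24782/46651, Gamma_sst = 6550/139953, Gamma_stt = 17579/839718, Gamma_tss = -34860/46651, Gamma_tst = -8600/46651, Gamma_ttt = -131551/139953; accelerations (d^2s/dtau^2, d^2t/dtau^2) = (85160/46651, 160272/46651)


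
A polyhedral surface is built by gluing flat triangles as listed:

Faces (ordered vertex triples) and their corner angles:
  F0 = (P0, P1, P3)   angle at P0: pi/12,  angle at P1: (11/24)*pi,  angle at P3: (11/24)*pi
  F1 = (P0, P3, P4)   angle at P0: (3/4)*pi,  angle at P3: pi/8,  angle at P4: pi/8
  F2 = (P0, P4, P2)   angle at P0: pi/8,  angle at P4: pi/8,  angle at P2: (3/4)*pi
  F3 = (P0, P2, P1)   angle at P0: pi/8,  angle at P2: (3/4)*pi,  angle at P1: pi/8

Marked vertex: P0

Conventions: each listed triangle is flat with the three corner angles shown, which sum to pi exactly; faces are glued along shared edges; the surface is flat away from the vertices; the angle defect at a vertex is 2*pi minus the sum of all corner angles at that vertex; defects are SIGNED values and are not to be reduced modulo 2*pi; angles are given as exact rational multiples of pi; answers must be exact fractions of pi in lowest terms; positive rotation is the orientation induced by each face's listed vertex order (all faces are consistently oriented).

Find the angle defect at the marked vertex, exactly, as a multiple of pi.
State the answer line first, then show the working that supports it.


Answer: defect(P0) = (11/12)*pi

Sum of corner angles at P0: (13/12)*pi
defect = 2*pi - (13/12)*pi


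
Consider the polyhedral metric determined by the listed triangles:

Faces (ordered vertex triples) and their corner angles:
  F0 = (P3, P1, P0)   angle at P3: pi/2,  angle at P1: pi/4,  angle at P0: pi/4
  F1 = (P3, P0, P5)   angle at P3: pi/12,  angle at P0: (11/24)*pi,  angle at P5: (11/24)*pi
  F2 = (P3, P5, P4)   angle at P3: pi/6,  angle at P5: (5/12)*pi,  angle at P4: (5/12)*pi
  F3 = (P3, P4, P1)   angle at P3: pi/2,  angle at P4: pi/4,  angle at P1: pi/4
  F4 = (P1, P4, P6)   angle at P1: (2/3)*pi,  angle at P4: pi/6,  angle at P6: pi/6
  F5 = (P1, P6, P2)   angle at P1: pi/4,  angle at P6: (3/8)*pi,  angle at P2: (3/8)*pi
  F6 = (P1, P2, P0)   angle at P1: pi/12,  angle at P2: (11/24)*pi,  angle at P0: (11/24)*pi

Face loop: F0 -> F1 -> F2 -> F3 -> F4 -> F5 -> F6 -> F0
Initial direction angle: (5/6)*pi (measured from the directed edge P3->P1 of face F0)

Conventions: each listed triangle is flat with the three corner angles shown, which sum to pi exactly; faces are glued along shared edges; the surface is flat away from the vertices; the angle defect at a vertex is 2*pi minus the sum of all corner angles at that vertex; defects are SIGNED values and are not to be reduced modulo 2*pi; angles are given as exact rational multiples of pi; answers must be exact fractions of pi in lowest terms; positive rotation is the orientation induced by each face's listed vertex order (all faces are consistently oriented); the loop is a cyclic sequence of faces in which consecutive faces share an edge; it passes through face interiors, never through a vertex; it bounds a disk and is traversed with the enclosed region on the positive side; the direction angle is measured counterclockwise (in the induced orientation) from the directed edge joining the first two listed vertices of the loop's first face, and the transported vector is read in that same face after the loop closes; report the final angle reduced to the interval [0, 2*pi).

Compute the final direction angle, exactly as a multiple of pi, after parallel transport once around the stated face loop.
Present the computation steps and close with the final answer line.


enclosed vertex P1: corner angles sum to (3/2)*pi, defect = 2*pi - (3/2)*pi = pi/2
enclosed vertex P3: corner angles sum to (5/4)*pi, defect = 2*pi - (5/4)*pi = (3/4)*pi
transport around the loop rotates by the sum of enclosed defects; add to the initial angle mod 2*pi
final angle = (5/6)*pi + (5/4)*pi = pi/12 (mod 2*pi)

Answer: final direction angle = pi/12


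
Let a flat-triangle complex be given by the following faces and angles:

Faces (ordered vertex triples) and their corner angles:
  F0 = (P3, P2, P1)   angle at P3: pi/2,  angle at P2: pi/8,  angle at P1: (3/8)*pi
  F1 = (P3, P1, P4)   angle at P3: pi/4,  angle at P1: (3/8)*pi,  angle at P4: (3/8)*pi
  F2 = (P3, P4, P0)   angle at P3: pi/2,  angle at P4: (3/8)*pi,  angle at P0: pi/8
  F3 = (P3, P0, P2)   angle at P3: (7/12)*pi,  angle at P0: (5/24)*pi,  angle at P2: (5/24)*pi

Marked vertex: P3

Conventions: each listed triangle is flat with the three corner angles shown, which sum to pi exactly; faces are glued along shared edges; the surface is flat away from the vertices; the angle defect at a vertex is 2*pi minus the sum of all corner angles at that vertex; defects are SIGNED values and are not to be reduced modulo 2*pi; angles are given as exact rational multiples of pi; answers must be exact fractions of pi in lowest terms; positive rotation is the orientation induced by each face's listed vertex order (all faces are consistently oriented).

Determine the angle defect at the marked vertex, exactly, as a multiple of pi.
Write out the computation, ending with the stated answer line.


Sum of corner angles at P3: (11/6)*pi
defect = 2*pi - (11/6)*pi

Answer: defect(P3) = pi/6


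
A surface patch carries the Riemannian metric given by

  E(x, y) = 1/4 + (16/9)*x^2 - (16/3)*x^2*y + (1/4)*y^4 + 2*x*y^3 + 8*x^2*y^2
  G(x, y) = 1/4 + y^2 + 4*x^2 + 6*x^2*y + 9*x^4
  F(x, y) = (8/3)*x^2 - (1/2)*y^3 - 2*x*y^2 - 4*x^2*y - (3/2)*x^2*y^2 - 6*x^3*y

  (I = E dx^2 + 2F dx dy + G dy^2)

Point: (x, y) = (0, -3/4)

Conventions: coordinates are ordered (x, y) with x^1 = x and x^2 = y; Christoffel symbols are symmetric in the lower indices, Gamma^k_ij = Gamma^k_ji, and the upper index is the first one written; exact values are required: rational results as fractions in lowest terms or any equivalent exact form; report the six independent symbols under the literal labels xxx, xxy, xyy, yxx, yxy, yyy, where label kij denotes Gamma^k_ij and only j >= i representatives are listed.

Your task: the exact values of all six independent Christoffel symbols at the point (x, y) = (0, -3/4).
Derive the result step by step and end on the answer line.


E = 337/1024, F = 27/128, G = 13/16 at the point
E_x = -27/32, E_y = -27/64, F_x = -9/8, F_y = -27/32, G_x = 0, G_y = -3/2
EG - F^2 = 913/4096;  g^inv = (4096/913) * [[13/16, -27/128], [-27/128, 337/1024]]
first-kind symbols [ij,l] = (1/2)(d_i g_jl + d_j g_il - d_l g_ij): [xx,x] = E_x/2 = -27/64, [xx,y] = F_x - E_y/2 = -117/128, [xy,x] = E_y/2 = -27/128, [xy,y] = G_x/2 = 0, [yy,x] = F_y - G_x/2 = -27/32, [yy,y] = G_y/2 = -3/4
Gamma^x_ij = (G*[ij,x] - F*[ij,y])/(EG - F^2), Gamma^y_ij = (E*[ij,y] - F*[ij,x])/(EG - F^2)

Answer: Gamma_xxx = -2457/3652, Gamma_xxy = -702/913, Gamma_xyy = -2160/913, Gamma_yxx = -27765/29216, Gamma_yxy = 729/3652, Gamma_yyy = -282/913


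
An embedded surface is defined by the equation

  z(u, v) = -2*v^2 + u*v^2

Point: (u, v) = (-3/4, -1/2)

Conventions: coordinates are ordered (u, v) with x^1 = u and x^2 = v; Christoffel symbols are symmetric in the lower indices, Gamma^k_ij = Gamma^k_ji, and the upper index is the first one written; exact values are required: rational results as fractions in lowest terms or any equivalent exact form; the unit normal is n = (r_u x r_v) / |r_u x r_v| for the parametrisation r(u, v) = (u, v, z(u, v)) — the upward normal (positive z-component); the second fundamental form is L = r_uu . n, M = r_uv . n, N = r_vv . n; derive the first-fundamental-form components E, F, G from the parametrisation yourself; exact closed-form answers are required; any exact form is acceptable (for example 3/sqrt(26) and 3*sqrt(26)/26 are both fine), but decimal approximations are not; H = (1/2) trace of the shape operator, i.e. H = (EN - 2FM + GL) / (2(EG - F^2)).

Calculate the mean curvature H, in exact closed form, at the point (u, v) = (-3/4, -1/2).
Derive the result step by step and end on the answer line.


z_u = 1/4, z_v = 11/4, z_uu = 0, z_uv = -1, z_vv = -11/2
E = 17/16, F = 11/16, G = 137/16; answer radicand W^2 = 69/8
unnormalised second-form numerators: l = 0, m = -1, n = -11/2; L = l/sqrt(69/8), and similarly M = m/sqrt(W^2), N = n/sqrt(W^2)
H = (E*n - 2*F*m + G*l) / (2*(EG - F^2)*sqrt(W^2)); E*n - 2*F*m + G*l = -143/32, EG - F^2 = 69/8, so H = (-143/552)/sqrt(69/8)

Answer: H = -143*sqrt(138)/19044


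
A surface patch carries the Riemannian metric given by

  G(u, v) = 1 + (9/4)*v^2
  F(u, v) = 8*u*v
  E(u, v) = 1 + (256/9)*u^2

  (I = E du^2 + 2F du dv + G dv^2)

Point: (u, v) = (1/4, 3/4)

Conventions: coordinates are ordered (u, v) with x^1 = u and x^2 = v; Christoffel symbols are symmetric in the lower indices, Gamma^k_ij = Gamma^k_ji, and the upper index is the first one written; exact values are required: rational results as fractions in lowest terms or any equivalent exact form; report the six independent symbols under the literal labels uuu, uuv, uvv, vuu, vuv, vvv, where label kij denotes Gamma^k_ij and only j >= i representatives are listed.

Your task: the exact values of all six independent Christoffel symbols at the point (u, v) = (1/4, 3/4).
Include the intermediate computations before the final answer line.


E = 25/9, F = 3/2, G = 145/64 at the point
E_u = 128/9, E_v = 0, F_u = 6, F_v = 2, G_u = 0, G_v = 27/8
EG - F^2 = 2329/576;  g^inv = (576/2329) * [[145/64, -3/2], [-3/2, 25/9]]
first-kind symbols [ij,l] = (1/2)(d_i g_jl + d_j g_il - d_l g_ij): [uu,u] = E_u/2 = 64/9, [uu,v] = F_u - E_v/2 = 6, [uv,u] = E_v/2 = 0, [uv,v] = G_u/2 = 0, [vv,u] = F_v - G_u/2 = 2, [vv,v] = G_v/2 = 27/16
Gamma^u_ij = (G*[ij,u] - F*[ij,v])/(EG - F^2), Gamma^v_ij = (E*[ij,v] - F*[ij,u])/(EG - F^2)

Answer: Gamma_uuu = 4096/2329, Gamma_uuv = 0, Gamma_uvv = 1152/2329, Gamma_vuu = 3456/2329, Gamma_vuv = 0, Gamma_vvv = 972/2329
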